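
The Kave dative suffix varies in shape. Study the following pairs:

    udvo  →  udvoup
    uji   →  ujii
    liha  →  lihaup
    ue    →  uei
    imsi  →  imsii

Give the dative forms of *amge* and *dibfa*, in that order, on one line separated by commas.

amgei, dibfaup

The alternation tracks the last vowel of the stem — -i when the last vowel of the stem is a front vowel (*uji*, *ue*, *imsi*); -up when the last vowel of the stem is a back vowel (*udvo*, *liha*).
The last vowel of *amge* is /e/, which is a front vowel, so the suffix is -i, giving *amgei*.
*dibfa* — last vowel /a/ (a back vowel) → -up → *dibfaup*.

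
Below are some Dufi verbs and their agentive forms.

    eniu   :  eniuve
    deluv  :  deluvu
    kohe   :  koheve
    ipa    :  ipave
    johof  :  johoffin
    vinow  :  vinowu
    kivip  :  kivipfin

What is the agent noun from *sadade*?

sadadeve

Looking at the final sound of each stem: -fin when the stem ends in a voiceless consonant (*johof*, *kivip*); -u when the stem ends in a voiced consonant (*deluv*, *vinow*); -ve when the stem ends in a vowel (*eniu*, *kohe*, *ipa*).
Since the final sound of *sadade* is /e/ (a vowel), it takes -ve, giving *sadadeve*.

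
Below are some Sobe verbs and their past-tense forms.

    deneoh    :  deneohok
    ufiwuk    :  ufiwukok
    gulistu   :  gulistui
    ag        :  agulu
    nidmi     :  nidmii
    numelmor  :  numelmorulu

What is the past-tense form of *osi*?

osii

The suffix is conditioned by the final sound: -ok when the stem ends in a voiceless consonant (*deneoh*, *ufiwuk*); -ulu when the stem ends in a voiced consonant (*ag*, *numelmor*); -i when the stem ends in a vowel (*gulistu*, *nidmi*).
*osi* — final sound /i/ (a vowel) → -i → *osii*.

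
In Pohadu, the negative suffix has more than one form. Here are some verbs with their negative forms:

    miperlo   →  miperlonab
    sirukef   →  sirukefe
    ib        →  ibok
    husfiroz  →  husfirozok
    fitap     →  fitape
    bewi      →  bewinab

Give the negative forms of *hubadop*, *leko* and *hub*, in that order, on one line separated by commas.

The suffix is conditioned by the final sound: -e when the stem ends in a voiceless consonant (*sirukef*, *fitap*); -ok when the stem ends in a voiced consonant (*ib*, *husfiroz*); -nab when the stem ends in a vowel (*miperlo*, *bewi*).
*hubadop* — final sound /p/ (a voiceless consonant) → -e → *hubadope*.
The final sound of *leko* is /o/, which is a vowel, so the suffix is -nab, giving *lekonab*.
*hub* — final sound /b/ (a voiced consonant) → -ok → *hubok*.

hubadope, lekonab, hubok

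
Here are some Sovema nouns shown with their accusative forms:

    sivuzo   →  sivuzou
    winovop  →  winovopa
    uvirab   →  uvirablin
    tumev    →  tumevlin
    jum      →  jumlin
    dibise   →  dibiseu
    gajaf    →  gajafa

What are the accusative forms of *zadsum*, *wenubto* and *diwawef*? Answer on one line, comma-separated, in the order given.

The alternation tracks the final sound of the stem — -a when the stem ends in a voiceless consonant (*winovop*, *gajaf*); -lin when the stem ends in a voiced consonant (*uvirab*, *tumev*, *jum*); -u when the stem ends in a vowel (*sivuzo*, *dibise*).
The final sound of *zadsum* is /m/, which is a voiced consonant, so the suffix is -lin, giving *zadsumlin*.
*wenubto*: final sound = /o/, a vowel → -u → *wenubtou*.
*diwawef* — final sound /f/ (a voiceless consonant) → -a → *diwawefa*.

zadsumlin, wenubtou, diwawefa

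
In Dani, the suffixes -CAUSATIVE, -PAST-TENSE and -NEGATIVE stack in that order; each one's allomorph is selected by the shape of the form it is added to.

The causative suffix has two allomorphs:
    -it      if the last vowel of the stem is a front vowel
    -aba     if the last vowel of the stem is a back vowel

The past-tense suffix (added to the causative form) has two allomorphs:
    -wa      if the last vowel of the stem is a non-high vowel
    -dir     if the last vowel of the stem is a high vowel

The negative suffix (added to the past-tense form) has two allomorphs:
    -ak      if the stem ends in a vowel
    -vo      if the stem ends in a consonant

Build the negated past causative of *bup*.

bupabawaak

*bup*: last vowel = /u/, a back vowel → -aba → *bupaba*.
The last vowel of the causative form *bupaba* is /a/, which is a non-high vowel, so the past-tense suffix is -wa, giving *bupabawa*.
The past-tense form *bupabawa* — final sound /a/ (a vowel) → -ak → *bupabawaak*.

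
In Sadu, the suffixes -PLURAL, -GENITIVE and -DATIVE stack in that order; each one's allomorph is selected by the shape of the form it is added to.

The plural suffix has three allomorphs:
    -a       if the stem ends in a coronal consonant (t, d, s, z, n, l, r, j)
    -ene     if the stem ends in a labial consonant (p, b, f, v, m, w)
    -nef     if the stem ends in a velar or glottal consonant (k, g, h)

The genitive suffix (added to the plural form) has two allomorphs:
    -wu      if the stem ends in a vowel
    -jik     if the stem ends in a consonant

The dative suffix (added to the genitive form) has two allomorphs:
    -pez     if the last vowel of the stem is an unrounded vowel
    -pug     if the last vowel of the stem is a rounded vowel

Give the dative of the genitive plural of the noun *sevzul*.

sevzulawupug

*sevzul*: final consonant = /l/, coronal → -a → *sevzula*.
The plural form *sevzula*: final sound = /a/, a vowel → -wu → *sevzulawu*.
The genitive form *sevzulawu*: last vowel = /u/, a rounded vowel → -pug → *sevzulawupug*.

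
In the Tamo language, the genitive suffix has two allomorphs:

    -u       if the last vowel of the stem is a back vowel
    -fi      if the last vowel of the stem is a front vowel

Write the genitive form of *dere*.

*dere* — last vowel /e/ (a front vowel) → -fi → *derefi*.

derefi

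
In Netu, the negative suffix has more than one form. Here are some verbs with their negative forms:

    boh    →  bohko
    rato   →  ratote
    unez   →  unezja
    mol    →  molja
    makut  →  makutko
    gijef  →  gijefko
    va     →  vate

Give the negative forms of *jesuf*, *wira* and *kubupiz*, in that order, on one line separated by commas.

jesufko, wirate, kubupizja

The pattern is voicing of the final sound: -ko when the stem ends in a voiceless consonant (*boh*, *makut*, *gijef*); -ja when the stem ends in a voiced consonant (*unez*, *mol*); -te when the stem ends in a vowel (*rato*, *va*).
Since the final sound of *jesuf* is /f/ (a voiceless consonant), it takes -ko, giving *jesufko*.
The final sound of *wira* is /a/, which is a vowel, so the suffix is -te, giving *wirate*.
The final sound of *kubupiz* is /z/, which is a voiced consonant, so the suffix is -ja, giving *kubupizja*.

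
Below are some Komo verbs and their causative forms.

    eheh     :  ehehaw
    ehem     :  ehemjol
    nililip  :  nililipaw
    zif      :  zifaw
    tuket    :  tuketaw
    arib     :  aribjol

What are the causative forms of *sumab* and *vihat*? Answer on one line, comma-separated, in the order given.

sumabjol, vihataw

Looking at the final consonant of each stem: -aw when the stem ends in a voiceless consonant (*eheh*, *nililip*, *zif*, *tuket*); -jol when the stem ends in a voiced consonant (*ehem*, *arib*).
Since the final consonant of *sumab* is /b/ (voiced), it takes -jol, giving *sumabjol*.
Since the final consonant of *vihat* is /t/ (voiceless), it takes -aw, giving *vihataw*.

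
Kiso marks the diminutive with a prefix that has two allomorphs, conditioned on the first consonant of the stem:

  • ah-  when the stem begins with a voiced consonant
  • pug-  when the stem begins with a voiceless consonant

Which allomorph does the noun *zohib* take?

ah-

*zohib* — first consonant /z/ (voiced) → ah-.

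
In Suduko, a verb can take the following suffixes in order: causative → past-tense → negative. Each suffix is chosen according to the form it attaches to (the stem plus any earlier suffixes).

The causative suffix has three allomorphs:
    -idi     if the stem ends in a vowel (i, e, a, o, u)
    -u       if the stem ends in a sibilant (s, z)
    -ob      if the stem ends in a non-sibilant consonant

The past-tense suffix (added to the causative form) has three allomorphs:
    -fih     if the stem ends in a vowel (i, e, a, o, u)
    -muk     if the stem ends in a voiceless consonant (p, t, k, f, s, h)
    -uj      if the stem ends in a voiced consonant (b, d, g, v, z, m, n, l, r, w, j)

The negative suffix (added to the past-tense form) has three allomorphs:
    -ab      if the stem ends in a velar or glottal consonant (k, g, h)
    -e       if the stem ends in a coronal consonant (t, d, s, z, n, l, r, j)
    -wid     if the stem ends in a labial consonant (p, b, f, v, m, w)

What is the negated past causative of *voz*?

The final sound of *voz* is /z/, which is a sibilant, so the causative suffix is -u, giving *vozu*.
The final sound of the causative form *vozu* is /u/, which is a vowel, so the past-tense suffix is -fih, giving *vozufih*.
Since the final consonant of the past-tense form *vozufih* is /h/ (velar/glottal), it takes -ab, giving *vozufihab*.

vozufihab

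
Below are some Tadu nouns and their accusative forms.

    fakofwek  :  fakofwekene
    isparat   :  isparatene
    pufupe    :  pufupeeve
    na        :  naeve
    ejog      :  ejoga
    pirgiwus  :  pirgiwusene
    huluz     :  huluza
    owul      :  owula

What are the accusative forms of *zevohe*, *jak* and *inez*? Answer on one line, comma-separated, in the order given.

zevoheeve, jakene, ineza

The alternation tracks the final sound of the stem — -ene when the stem ends in a voiceless consonant (*fakofwek*, *isparat*, *pirgiwus*); -a when the stem ends in a voiced consonant (*ejog*, *huluz*, *owul*); -eve when the stem ends in a vowel (*pufupe*, *na*).
The final sound of *zevohe* is /e/, which is a vowel, so the suffix is -eve, giving *zevoheeve*.
Since the final sound of *jak* is /k/ (a voiceless consonant), it takes -ene, giving *jakene*.
The final sound of *inez* is /z/, which is a voiced consonant, so the suffix is -a, giving *ineza*.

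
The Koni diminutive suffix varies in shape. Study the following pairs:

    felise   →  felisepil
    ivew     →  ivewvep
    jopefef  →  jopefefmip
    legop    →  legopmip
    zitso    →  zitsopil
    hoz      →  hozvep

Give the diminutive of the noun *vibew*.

The alternation tracks the final sound of the stem — -mip when the stem ends in a voiceless consonant (*jopefef*, *legop*); -vep when the stem ends in a voiced consonant (*ivew*, *hoz*); -pil when the stem ends in a vowel (*felise*, *zitso*).
Since the final sound of *vibew* is /w/ (a voiced consonant), it takes -vep, giving *vibewvep*.

vibewvep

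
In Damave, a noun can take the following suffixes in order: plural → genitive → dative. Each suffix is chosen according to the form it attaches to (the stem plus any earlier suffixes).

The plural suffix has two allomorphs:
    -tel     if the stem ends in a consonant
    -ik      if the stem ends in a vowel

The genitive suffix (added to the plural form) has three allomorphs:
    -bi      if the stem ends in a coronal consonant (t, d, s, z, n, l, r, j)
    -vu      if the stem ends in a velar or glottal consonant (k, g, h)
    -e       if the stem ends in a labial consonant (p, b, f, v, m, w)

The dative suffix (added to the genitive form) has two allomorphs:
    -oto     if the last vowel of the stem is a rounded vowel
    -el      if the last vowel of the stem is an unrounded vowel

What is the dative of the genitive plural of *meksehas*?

meksehastelbiel

Since the final sound of *meksehas* is /s/ (a consonant), it takes -tel, giving *meksehastel*.
Since the final consonant of the plural form *meksehastel* is /l/ (coronal), it takes -bi, giving *meksehastelbi*.
The genitive form *meksehastelbi*: last vowel = /i/, an unrounded vowel → -el → *meksehastelbiel*.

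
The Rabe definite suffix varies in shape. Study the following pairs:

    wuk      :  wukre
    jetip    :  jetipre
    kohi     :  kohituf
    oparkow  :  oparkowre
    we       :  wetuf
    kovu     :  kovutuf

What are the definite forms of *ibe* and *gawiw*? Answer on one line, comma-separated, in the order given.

ibetuf, gawiwre

Looking at the final sound of each stem: -re when the stem ends in a consonant (*wuk*, *jetip*, *oparkow*); -tuf when the stem ends in a vowel (*kohi*, *we*, *kovu*).
Since the final sound of *ibe* is /e/ (a vowel), it takes -tuf, giving *ibetuf*.
Since the final sound of *gawiw* is /w/ (a consonant), it takes -re, giving *gawiwre*.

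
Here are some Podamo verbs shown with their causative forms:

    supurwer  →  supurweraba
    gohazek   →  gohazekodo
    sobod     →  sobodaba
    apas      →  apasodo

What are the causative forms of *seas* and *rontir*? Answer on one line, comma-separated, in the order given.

seasodo, rontiraba

The suffix is conditioned by the final consonant: -odo when the stem ends in a voiceless consonant (*gohazek*, *apas*); -aba when the stem ends in a voiced consonant (*supurwer*, *sobod*).
*seas* — final consonant /s/ (voiceless) → -odo → *seasodo*.
Since the final consonant of *rontir* is /r/ (voiced), it takes -aba, giving *rontiraba*.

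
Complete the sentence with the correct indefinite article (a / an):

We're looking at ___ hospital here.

The indefinite article is chosen by the initial *sound* of the following word, not its spelling.
*hospital* begins with the sound /h/ (h is pronounced) — a consonant sound.
So the article is *a*: We're looking at a hospital here.

a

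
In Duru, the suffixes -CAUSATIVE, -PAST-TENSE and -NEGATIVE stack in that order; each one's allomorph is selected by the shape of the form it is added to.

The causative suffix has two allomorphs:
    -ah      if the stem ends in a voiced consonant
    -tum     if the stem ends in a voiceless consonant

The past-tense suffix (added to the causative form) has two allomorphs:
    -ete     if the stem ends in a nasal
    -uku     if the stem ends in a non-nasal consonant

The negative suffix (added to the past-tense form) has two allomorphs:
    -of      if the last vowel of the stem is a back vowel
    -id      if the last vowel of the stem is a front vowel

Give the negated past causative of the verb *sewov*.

The final consonant of *sewov* is /v/, which is voiced, so the causative suffix is -ah, giving *sewovah*.
The final consonant of the causative form *sewovah* is /h/, which is non-nasal, so the past-tense suffix is -uku, giving *sewovahuku*.
The last vowel of the past-tense form *sewovahuku* is /u/, which is a back vowel, so the negative suffix is -of, giving *sewovahukuof*.

sewovahukuof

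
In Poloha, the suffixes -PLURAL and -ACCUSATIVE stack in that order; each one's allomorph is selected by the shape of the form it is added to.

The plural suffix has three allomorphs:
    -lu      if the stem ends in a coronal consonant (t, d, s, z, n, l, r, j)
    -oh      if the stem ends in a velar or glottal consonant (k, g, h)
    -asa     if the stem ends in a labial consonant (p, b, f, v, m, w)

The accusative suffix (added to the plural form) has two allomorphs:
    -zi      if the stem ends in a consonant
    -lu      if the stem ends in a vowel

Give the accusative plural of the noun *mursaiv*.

mursaivasalu

*mursaiv*: final consonant = /v/, labial → -asa → *mursaivasa*.
The final sound of the plural form *mursaivasa* is /a/, which is a vowel, so the accusative suffix is -lu, giving *mursaivasalu*.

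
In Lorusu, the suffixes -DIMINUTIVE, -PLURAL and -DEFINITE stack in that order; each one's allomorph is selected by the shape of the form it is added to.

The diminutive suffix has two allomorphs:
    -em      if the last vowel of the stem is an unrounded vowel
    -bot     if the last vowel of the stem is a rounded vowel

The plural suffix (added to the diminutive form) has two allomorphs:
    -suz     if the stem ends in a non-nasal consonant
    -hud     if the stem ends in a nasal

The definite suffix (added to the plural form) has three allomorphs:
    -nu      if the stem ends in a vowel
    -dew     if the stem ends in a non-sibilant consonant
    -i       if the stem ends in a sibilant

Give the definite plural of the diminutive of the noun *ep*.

epemhuddew

The last vowel of *ep* is /e/, which is an unrounded vowel, so the diminutive suffix is -em, giving *epem*.
The diminutive form *epem* — final consonant /m/ (a nasal) → -hud → *epemhud*.
The plural form *epemhud* — final sound /d/ (a non-sibilant consonant) → -dew → *epemhuddew*.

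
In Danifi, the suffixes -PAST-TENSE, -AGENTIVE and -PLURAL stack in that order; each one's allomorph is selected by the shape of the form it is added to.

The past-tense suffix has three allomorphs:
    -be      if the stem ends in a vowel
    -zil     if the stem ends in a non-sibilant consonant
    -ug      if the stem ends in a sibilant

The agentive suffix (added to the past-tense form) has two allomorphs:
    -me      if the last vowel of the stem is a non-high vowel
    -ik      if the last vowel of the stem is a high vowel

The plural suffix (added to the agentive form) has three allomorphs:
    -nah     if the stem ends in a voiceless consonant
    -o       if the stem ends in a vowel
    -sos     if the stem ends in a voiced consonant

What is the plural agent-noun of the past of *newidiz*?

newidizugiknah

*newidiz* — final sound /z/ (a sibilant) → -ug → *newidizug*.
The past-tense form *newidizug*: last vowel = /u/, a high vowel → -ik → *newidizugik*.
The agentive form *newidizugik*: final sound = /k/, a voiceless consonant → -nah → *newidizugiknah*.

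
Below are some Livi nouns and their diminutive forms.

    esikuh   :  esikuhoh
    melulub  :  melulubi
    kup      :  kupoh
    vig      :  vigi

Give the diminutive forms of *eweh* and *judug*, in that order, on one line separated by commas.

The alternation tracks the final consonant of the stem — -oh when the stem ends in a voiceless consonant (*esikuh*, *kup*); -i when the stem ends in a voiced consonant (*melulub*, *vig*).
*eweh*: final consonant = /h/, voiceless → -oh → *ewehoh*.
*judug* — final consonant /g/ (voiced) → -i → *judugi*.

ewehoh, judugi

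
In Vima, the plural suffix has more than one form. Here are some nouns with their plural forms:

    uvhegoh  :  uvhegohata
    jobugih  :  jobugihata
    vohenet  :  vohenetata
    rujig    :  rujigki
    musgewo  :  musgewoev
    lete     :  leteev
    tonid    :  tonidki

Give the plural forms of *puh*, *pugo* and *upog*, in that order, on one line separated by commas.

The suffix is conditioned by the final sound: -ata when the stem ends in a voiceless consonant (*uvhegoh*, *jobugih*, *vohenet*); -ki when the stem ends in a voiced consonant (*rujig*, *tonid*); -ev when the stem ends in a vowel (*musgewo*, *lete*).
*puh*: final sound = /h/, a voiceless consonant → -ata → *puhata*.
Since the final sound of *pugo* is /o/ (a vowel), it takes -ev, giving *pugoev*.
The final sound of *upog* is /g/, which is a voiced consonant, so the suffix is -ki, giving *upogki*.

puhata, pugoev, upogki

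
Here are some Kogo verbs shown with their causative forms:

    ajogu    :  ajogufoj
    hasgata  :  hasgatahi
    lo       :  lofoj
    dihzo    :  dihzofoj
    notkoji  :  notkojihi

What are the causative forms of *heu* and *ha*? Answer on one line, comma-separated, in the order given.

Looking at the last vowel of each stem: -foj when the last vowel of the stem is a rounded vowel (*ajogu*, *lo*, *dihzo*); -hi when the last vowel of the stem is an unrounded vowel (*hasgata*, *notkoji*).
The last vowel of *heu* is /u/, which is a rounded vowel, so the suffix is -foj, giving *heufoj*.
*ha* — last vowel /a/ (an unrounded vowel) → -hi → *hahi*.

heufoj, hahi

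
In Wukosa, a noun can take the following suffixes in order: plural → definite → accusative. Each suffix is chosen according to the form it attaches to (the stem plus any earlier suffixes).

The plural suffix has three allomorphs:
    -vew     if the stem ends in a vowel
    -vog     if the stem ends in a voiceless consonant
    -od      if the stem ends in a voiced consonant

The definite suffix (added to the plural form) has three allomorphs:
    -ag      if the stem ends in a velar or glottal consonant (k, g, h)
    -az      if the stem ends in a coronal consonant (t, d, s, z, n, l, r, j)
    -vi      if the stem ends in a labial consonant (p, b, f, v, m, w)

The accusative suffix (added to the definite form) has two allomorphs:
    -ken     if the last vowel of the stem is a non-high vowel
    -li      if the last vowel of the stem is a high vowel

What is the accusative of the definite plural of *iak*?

*iak*: final sound = /k/, a voiceless consonant → -vog → *iakvog*.
The plural form *iakvog*: final consonant = /g/, velar/glottal → -ag → *iakvogag*.
Since the last vowel of the definite form *iakvogag* is /a/ (a non-high vowel), it takes -ken, giving *iakvogagken*.

iakvogagken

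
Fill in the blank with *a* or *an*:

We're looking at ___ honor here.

The indefinite article is chosen by the initial *sound* of the following word, not its spelling.
*honor* begins with the sound /ɒ/ (silent h) — a vowel sound.
So the article is *an*: We're looking at an honor here.

an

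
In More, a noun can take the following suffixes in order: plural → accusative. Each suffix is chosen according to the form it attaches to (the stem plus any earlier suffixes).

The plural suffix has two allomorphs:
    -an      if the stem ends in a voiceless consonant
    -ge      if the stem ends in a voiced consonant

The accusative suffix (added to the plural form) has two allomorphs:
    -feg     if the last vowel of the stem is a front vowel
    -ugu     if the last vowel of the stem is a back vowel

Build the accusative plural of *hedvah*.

hedvahanugu

*hedvah* — final consonant /h/ (voiceless) → -an → *hedvahan*.
The plural form *hedvahan*: last vowel = /a/, a back vowel → -ugu → *hedvahanugu*.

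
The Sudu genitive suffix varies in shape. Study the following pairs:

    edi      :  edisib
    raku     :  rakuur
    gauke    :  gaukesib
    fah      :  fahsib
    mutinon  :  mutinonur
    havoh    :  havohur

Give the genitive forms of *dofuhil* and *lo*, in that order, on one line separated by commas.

The suffix is conditioned by the last vowel: -ur when the last vowel of the stem is a rounded vowel (*raku*, *mutinon*, *havoh*); -sib when the last vowel of the stem is an unrounded vowel (*edi*, *gauke*, *fah*).
*dofuhil*: last vowel = /i/, an unrounded vowel → -sib → *dofuhilsib*.
The last vowel of *lo* is /o/, which is a rounded vowel, so the suffix is -ur, giving *lour*.

dofuhilsib, lour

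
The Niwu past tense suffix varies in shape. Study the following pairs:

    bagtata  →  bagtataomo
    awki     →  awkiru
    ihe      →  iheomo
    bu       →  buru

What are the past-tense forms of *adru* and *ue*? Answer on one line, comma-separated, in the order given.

The pattern is height harmony: -ru when the last vowel of the stem is a high vowel (*awki*, *bu*); -omo when the last vowel of the stem is a non-high vowel (*bagtata*, *ihe*).
*adru*: last vowel = /u/, a high vowel → -ru → *adruru*.
*ue* — last vowel /e/ (a non-high vowel) → -omo → *ueomo*.

adruru, ueomo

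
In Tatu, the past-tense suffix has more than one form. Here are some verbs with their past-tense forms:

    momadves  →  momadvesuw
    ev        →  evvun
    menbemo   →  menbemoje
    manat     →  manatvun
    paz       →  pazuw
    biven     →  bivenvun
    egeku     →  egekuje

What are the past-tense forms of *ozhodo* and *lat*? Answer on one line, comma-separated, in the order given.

ozhodoje, latvun

Looking at the final sound of each stem: -uw when the stem ends in a sibilant (*momadves*, *paz*); -vun when the stem ends in a non-sibilant consonant (*ev*, *manat*, *biven*); -je when the stem ends in a vowel (*menbemo*, *egeku*).
Since the final sound of *ozhodo* is /o/ (a vowel), it takes -je, giving *ozhodoje*.
*lat*: final sound = /t/, a non-sibilant consonant → -vun → *latvun*.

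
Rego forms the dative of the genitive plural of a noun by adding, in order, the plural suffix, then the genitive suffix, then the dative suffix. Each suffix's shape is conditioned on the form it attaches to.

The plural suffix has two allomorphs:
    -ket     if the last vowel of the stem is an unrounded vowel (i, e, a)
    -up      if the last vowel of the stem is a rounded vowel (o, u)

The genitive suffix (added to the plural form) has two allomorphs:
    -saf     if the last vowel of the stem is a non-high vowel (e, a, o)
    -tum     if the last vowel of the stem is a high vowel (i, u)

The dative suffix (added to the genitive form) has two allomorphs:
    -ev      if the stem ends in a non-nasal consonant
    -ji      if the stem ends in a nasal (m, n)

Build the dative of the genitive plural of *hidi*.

hidiketsafev

Since the last vowel of *hidi* is /i/ (an unrounded vowel), it takes -ket, giving *hidiket*.
The last vowel of the plural form *hidiket* is /e/, which is a non-high vowel, so the genitive suffix is -saf, giving *hidiketsaf*.
Since the final consonant of the genitive form *hidiketsaf* is /f/ (non-nasal), it takes -ev, giving *hidiketsafev*.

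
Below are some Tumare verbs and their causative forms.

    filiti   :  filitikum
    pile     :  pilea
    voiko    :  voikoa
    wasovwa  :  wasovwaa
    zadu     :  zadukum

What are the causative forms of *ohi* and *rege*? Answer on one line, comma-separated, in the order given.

ohikum, regea

The alternation tracks the last vowel of the stem — -kum when the last vowel of the stem is a high vowel (*filiti*, *zadu*); -a when the last vowel of the stem is a non-high vowel (*pile*, *voiko*, *wasovwa*).
*ohi*: last vowel = /i/, a high vowel → -kum → *ohikum*.
Since the last vowel of *rege* is /e/ (a non-high vowel), it takes -a, giving *regea*.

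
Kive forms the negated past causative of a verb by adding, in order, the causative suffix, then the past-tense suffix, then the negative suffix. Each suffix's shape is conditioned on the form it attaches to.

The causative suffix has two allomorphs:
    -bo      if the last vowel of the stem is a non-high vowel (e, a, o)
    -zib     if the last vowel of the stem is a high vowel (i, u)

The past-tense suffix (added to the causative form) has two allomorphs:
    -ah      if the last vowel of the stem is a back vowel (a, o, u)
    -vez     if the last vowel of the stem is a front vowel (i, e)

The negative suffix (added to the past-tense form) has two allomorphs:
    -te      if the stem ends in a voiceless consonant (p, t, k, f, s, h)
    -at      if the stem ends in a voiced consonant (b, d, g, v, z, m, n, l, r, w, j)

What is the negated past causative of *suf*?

sufzibvezat

*suf*: last vowel = /u/, a high vowel → -zib → *sufzib*.
The causative form *sufzib*: last vowel = /i/, a front vowel → -vez → *sufzibvez*.
The past-tense form *sufzibvez*: final consonant = /z/, voiced → -at → *sufzibvezat*.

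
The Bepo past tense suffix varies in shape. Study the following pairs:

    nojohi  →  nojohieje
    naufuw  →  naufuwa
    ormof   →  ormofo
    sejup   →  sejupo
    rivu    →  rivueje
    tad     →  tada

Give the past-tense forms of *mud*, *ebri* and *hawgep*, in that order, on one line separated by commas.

The suffix is conditioned by the final sound: -o when the stem ends in a voiceless consonant (*ormof*, *sejup*); -a when the stem ends in a voiced consonant (*naufuw*, *tad*); -eje when the stem ends in a vowel (*nojohi*, *rivu*).
*mud*: final sound = /d/, a voiced consonant → -a → *muda*.
*ebri*: final sound = /i/, a vowel → -eje → *ebrieje*.
Since the final sound of *hawgep* is /p/ (a voiceless consonant), it takes -o, giving *hawgepo*.

muda, ebrieje, hawgepo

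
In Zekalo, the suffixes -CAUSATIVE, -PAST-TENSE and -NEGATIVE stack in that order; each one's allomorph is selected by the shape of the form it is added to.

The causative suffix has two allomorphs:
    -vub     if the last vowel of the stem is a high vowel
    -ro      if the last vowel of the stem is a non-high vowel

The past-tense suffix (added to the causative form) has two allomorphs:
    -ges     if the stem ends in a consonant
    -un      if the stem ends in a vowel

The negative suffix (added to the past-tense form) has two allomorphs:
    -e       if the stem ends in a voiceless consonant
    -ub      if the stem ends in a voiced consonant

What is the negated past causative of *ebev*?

*ebev*: last vowel = /e/, a non-high vowel → -ro → *ebevro*.
The causative form *ebevro*: final sound = /o/, a vowel → -un → *ebevroun*.
The past-tense form *ebevroun* — final consonant /n/ (voiced) → -ub → *ebevrounub*.

ebevrounub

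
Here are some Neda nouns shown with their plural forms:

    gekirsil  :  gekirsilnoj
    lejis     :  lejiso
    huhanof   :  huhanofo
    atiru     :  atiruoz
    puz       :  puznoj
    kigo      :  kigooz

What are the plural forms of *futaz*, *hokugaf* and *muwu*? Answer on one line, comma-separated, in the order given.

futaznoj, hokugafo, muwuoz

Looking at the final sound of each stem: -o when the stem ends in a voiceless consonant (*lejis*, *huhanof*); -noj when the stem ends in a voiced consonant (*gekirsil*, *puz*); -oz when the stem ends in a vowel (*atiru*, *kigo*).
*futaz* — final sound /z/ (a voiced consonant) → -noj → *futaznoj*.
*hokugaf*: final sound = /f/, a voiceless consonant → -o → *hokugafo*.
*muwu* — final sound /u/ (a vowel) → -oz → *muwuoz*.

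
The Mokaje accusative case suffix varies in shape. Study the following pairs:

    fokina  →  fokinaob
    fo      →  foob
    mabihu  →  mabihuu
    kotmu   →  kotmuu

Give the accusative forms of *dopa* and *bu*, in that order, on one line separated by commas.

dopaob, buu

The pattern is height harmony: -u when the last vowel of the stem is a high vowel (*mabihu*, *kotmu*); -ob when the last vowel of the stem is a non-high vowel (*fokina*, *fo*).
*dopa*: last vowel = /a/, a non-high vowel → -ob → *dopaob*.
*bu*: last vowel = /u/, a high vowel → -u → *buu*.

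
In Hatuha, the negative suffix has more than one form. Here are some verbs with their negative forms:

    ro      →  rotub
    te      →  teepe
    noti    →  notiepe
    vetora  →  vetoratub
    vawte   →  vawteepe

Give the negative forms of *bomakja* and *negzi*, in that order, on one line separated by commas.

The pattern is front/back vowel harmony: -epe when the last vowel of the stem is a front vowel (*te*, *noti*, *vawte*); -tub when the last vowel of the stem is a back vowel (*ro*, *vetora*).
*bomakja*: last vowel = /a/, a back vowel → -tub → *bomakjatub*.
*negzi* — last vowel /i/ (a front vowel) → -epe → *negziepe*.

bomakjatub, negziepe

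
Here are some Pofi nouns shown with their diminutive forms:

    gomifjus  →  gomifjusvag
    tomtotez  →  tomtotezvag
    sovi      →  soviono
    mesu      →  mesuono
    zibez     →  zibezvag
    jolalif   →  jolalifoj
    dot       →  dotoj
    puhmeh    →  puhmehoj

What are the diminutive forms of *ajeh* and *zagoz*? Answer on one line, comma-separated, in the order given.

Looking at the final sound of each stem: -vag when the stem ends in a sibilant (*gomifjus*, *tomtotez*, *zibez*); -oj when the stem ends in a non-sibilant consonant (*jolalif*, *dot*, *puhmeh*); -ono when the stem ends in a vowel (*sovi*, *mesu*).
Since the final sound of *ajeh* is /h/ (a non-sibilant consonant), it takes -oj, giving *ajehoj*.
Since the final sound of *zagoz* is /z/ (a sibilant), it takes -vag, giving *zagozvag*.

ajehoj, zagozvag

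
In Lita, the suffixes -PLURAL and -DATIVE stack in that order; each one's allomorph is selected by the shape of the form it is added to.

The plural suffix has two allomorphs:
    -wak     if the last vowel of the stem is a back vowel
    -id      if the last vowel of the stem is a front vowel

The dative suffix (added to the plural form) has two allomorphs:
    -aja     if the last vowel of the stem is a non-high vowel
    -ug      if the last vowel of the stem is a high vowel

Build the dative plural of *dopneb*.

Since the last vowel of *dopneb* is /e/ (a front vowel), it takes -id, giving *dopnebid*.
The plural form *dopnebid*: last vowel = /i/, a high vowel → -ug → *dopnebidug*.

dopnebidug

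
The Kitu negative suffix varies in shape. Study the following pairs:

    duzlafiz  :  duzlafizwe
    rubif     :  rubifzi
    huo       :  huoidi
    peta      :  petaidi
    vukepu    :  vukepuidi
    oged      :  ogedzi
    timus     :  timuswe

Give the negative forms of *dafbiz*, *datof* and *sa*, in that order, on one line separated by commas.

dafbizwe, datofzi, saidi

The pattern is sibilance of the final sound: -we when the stem ends in a sibilant (*duzlafiz*, *timus*); -zi when the stem ends in a non-sibilant consonant (*rubif*, *oged*); -idi when the stem ends in a vowel (*huo*, *peta*, *vukepu*).
The final sound of *dafbiz* is /z/, which is a sibilant, so the suffix is -we, giving *dafbizwe*.
*datof* — final sound /f/ (a non-sibilant consonant) → -zi → *datofzi*.
*sa* — final sound /a/ (a vowel) → -idi → *saidi*.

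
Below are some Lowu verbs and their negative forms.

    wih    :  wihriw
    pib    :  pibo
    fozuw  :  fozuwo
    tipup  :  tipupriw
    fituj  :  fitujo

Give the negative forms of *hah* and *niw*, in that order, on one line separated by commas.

hahriw, niwo

The pattern is voicing of the final consonant: -riw when the stem ends in a voiceless consonant (*wih*, *tipup*); -o when the stem ends in a voiced consonant (*pib*, *fozuw*, *fituj*).
*hah*: final consonant = /h/, voiceless → -riw → *hahriw*.
Since the final consonant of *niw* is /w/ (voiced), it takes -o, giving *niwo*.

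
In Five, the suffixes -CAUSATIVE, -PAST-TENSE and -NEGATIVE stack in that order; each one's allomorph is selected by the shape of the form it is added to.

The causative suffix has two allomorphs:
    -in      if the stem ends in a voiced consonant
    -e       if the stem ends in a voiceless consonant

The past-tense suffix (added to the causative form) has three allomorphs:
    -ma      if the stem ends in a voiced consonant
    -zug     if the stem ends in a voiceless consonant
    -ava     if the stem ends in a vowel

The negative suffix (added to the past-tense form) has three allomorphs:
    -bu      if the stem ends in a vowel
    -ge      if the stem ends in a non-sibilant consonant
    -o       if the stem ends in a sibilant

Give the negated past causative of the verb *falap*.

falapeavabu

Since the final consonant of *falap* is /p/ (voiceless), it takes -e, giving *falape*.
The final sound of the causative form *falape* is /e/, which is a vowel, so the past-tense suffix is -ava, giving *falapeava*.
The final sound of the past-tense form *falapeava* is /a/, which is a vowel, so the negative suffix is -bu, giving *falapeavabu*.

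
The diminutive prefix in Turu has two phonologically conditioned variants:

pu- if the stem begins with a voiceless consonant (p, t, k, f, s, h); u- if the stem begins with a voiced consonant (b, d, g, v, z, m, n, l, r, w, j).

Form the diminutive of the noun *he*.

puhe

The first consonant of *he* is /h/, which is voiceless, so the prefix is pu-, giving *puhe*.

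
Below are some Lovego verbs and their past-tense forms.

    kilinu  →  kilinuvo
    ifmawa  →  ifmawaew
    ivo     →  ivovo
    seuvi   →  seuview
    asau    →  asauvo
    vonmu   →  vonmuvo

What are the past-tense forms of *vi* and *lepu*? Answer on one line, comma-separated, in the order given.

view, lepuvo

The suffix is conditioned by the last vowel: -vo when the last vowel of the stem is a rounded vowel (*kilinu*, *ivo*, *asau*, *vonmu*); -ew when the last vowel of the stem is an unrounded vowel (*ifmawa*, *seuvi*).
Since the last vowel of *vi* is /i/ (an unrounded vowel), it takes -ew, giving *view*.
Since the last vowel of *lepu* is /u/ (a rounded vowel), it takes -vo, giving *lepuvo*.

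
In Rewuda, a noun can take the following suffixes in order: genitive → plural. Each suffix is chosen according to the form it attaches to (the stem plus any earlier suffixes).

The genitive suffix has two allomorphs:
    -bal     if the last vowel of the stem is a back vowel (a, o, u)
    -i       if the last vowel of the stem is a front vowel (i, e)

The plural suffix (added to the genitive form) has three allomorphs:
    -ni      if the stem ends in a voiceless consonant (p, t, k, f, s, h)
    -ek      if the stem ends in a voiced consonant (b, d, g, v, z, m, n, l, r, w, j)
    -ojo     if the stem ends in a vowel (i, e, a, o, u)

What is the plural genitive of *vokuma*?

vokumabalek

The last vowel of *vokuma* is /a/, which is a back vowel, so the genitive suffix is -bal, giving *vokumabal*.
The genitive form *vokumabal*: final sound = /l/, a voiced consonant → -ek → *vokumabalek*.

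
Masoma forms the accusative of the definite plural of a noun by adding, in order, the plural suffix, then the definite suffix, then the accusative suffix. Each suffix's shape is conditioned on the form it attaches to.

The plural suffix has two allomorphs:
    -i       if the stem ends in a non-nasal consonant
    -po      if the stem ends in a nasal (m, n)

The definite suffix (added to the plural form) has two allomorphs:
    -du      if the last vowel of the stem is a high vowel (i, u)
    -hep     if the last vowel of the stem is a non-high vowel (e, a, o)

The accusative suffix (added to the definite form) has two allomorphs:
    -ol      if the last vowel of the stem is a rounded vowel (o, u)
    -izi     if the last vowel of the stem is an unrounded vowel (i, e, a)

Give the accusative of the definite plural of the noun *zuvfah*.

*zuvfah* — final consonant /h/ (non-nasal) → -i → *zuvfahi*.
Since the last vowel of the plural form *zuvfahi* is /i/ (a high vowel), it takes -du, giving *zuvfahidu*.
Since the last vowel of the definite form *zuvfahidu* is /u/ (a rounded vowel), it takes -ol, giving *zuvfahiduol*.

zuvfahiduol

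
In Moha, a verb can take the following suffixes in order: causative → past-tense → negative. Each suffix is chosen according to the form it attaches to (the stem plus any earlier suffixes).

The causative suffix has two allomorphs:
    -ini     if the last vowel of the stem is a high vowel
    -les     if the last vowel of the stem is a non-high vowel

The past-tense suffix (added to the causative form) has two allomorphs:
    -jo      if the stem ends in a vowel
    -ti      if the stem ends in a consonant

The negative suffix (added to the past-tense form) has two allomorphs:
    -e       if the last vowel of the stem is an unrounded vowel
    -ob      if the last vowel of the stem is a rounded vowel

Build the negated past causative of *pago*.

pagolestie

*pago* — last vowel /o/ (a non-high vowel) → -les → *pagoles*.
Since the final sound of the causative form *pagoles* is /s/ (a consonant), it takes -ti, giving *pagolesti*.
The past-tense form *pagolesti*: last vowel = /i/, an unrounded vowel → -e → *pagolestie*.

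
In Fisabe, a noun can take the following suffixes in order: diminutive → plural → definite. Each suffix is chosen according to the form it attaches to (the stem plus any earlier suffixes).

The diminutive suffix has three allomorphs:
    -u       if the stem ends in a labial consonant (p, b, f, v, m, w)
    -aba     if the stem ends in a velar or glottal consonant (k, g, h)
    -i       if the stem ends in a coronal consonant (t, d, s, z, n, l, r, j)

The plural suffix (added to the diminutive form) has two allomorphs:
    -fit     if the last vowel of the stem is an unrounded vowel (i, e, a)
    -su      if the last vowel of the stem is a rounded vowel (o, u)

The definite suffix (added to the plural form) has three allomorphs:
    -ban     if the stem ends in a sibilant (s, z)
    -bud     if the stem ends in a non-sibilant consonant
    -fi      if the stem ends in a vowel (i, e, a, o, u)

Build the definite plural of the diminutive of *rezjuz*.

rezjuzifitbud

*rezjuz* — final consonant /z/ (coronal) → -i → *rezjuzi*.
The diminutive form *rezjuzi*: last vowel = /i/, an unrounded vowel → -fit → *rezjuzifit*.
The plural form *rezjuzifit* — final sound /t/ (a non-sibilant consonant) → -bud → *rezjuzifitbud*.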